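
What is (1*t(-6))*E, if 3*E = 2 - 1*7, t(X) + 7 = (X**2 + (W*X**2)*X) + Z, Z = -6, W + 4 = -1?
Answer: -5515/3 ≈ -1838.3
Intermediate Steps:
W = -5 (W = -4 - 1 = -5)
t(X) = -13 + X**2 - 5*X**3 (t(X) = -7 + ((X**2 + (-5*X**2)*X) - 6) = -7 + ((X**2 - 5*X**3) - 6) = -7 + (-6 + X**2 - 5*X**3) = -13 + X**2 - 5*X**3)
E = -5/3 (E = (2 - 1*7)/3 = (2 - 7)/3 = (1/3)*(-5) = -5/3 ≈ -1.6667)
(1*t(-6))*E = (1*(-13 + (-6)**2 - 5*(-6)**3))*(-5/3) = (1*(-13 + 36 - 5*(-216)))*(-5/3) = (1*(-13 + 36 + 1080))*(-5/3) = (1*1103)*(-5/3) = 1103*(-5/3) = -5515/3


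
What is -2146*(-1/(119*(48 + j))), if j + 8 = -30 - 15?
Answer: -2146/595 ≈ -3.6067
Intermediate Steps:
j = -53 (j = -8 + (-30 - 15) = -8 - 45 = -53)
-2146*(-1/(119*(48 + j))) = -2146*(-1/(119*(48 - 53))) = -2146/((-119*(-5))) = -2146/595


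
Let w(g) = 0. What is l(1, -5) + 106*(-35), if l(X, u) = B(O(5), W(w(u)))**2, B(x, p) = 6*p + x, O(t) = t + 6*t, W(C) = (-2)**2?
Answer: -229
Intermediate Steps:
W(C) = 4
O(t) = 7*t
B(x, p) = x + 6*p
l(X, u) = 3481 (l(X, u) = (7*5 + 6*4)**2 = (35 + 24)**2 = 59**2 = 3481)
l(1, -5) + 106*(-35) = 3481 + 106*(-35) = 3481 - 3710 = -229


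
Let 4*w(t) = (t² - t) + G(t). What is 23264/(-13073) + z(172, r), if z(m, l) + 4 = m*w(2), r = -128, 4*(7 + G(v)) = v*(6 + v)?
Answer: -637695/13073 ≈ -48.780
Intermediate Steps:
G(v) = -7 + v*(6 + v)/4 (G(v) = -7 + (v*(6 + v))/4 = -7 + v*(6 + v)/4)
w(t) = -7/4 + t/8 + 5*t²/16 (w(t) = ((t² - t) + (-7 + t²/4 + 3*t/2))/4 = (-7 + t/2 + 5*t²/4)/4 = -7/4 + t/8 + 5*t²/16)
z(m, l) = -4 - m/4 (z(m, l) = -4 + m*(-7/4 + (⅛)*2 + (5/16)*2²) = -4 + m*(-7/4 + ¼ + (5/16)*4) = -4 + m*(-7/4 + ¼ + 5/4) = -4 + m*(-¼) = -4 - m/4)
23264/(-13073) + z(172, r) = 23264/(-13073) + (-4 - ¼*172) = 23264*(-1/13073) + (-4 - 43) = -23264/13073 - 47 = -637695/13073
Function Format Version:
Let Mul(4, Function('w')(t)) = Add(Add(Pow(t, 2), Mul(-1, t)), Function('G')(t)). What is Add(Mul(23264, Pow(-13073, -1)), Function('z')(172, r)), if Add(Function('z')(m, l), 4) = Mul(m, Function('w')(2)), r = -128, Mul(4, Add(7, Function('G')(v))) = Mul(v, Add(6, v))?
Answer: Rational(-637695, 13073) ≈ -48.780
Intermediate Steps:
Function('G')(v) = Add(-7, Mul(Rational(1, 4), v, Add(6, v))) (Function('G')(v) = Add(-7, Mul(Rational(1, 4), Mul(v, Add(6, v)))) = Add(-7, Mul(Rational(1, 4), v, Add(6, v))))
Function('w')(t) = Add(Rational(-7, 4), Mul(Rational(1, 8), t), Mul(Rational(5, 16), Pow(t, 2))) (Function('w')(t) = Mul(Rational(1, 4), Add(Add(Pow(t, 2), Mul(-1, t)), Add(-7, Mul(Rational(1, 4), Pow(t, 2)), Mul(Rational(3, 2), t)))) = Mul(Rational(1, 4), Add(-7, Mul(Rational(1, 2), t), Mul(Rational(5, 4), Pow(t, 2)))) = Add(Rational(-7, 4), Mul(Rational(1, 8), t), Mul(Rational(5, 16), Pow(t, 2))))
Function('z')(m, l) = Add(-4, Mul(Rational(-1, 4), m)) (Function('z')(m, l) = Add(-4, Mul(m, Add(Rational(-7, 4), Mul(Rational(1, 8), 2), Mul(Rational(5, 16), Pow(2, 2))))) = Add(-4, Mul(m, Add(Rational(-7, 4), Rational(1, 4), Mul(Rational(5, 16), 4)))) = Add(-4, Mul(m, Add(Rational(-7, 4), Rational(1, 4), Rational(5, 4)))) = Add(-4, Mul(m, Rational(-1, 4))) = Add(-4, Mul(Rational(-1, 4), m)))
Add(Mul(23264, Pow(-13073, -1)), Function('z')(172, r)) = Add(Mul(23264, Pow(-13073, -1)), Add(-4, Mul(Rational(-1, 4), 172))) = Add(Mul(23264, Rational(-1, 13073)), Add(-4, -43)) = Add(Rational(-23264, 13073), -47) = Rational(-637695, 13073)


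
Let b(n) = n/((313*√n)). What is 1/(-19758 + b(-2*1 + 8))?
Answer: -322611917/6374166256085 - 313*√6/38244997536510 ≈ -5.0612e-5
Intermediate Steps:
b(n) = √n/313 (b(n) = n*(1/(313*√n)) = √n/313)
1/(-19758 + b(-2*1 + 8)) = 1/(-19758 + √(-2*1 + 8)/313) = 1/(-19758 + √(-2 + 8)/313) = 1/(-19758 + √6/313)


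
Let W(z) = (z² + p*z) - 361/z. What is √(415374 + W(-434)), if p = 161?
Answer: √100555137410/434 ≈ 730.66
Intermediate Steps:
W(z) = z² - 361/z + 161*z (W(z) = (z² + 161*z) - 361/z = z² - 361/z + 161*z)
√(415374 + W(-434)) = √(415374 + (-361 + (-434)²*(161 - 434))/(-434)) = √(415374 - (-361 + 188356*(-273))/434) = √(415374 - (-361 - 51421188)/434) = √(415374 - 1/434*(-51421549)) = √(415374 + 51421549/434) = √(231693865/434) = √100555137410/434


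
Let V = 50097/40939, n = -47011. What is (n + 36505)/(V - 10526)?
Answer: 430105134/430873817 ≈ 0.99822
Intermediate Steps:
V = 50097/40939 (V = 50097*(1/40939) = 50097/40939 ≈ 1.2237)
(n + 36505)/(V - 10526) = (-47011 + 36505)/(50097/40939 - 10526) = -10506/(-430873817/40939) = -10506*(-40939/430873817) = 430105134/430873817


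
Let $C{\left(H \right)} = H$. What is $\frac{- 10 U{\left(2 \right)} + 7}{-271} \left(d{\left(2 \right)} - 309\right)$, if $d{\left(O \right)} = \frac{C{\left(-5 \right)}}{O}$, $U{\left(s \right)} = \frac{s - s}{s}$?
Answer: $\frac{4361}{542} \approx 8.0461$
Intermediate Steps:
$U{\left(s \right)} = 0$ ($U{\left(s \right)} = \frac{0}{s} = 0$)
$d{\left(O \right)} = - \frac{5}{O}$
$\frac{- 10 U{\left(2 \right)} + 7}{-271} \left(d{\left(2 \right)} - 309\right) = \frac{\left(-10\right) 0 + 7}{-271} \left(- \frac{5}{2} - 309\right) = \left(0 + 7\right) \left(- \frac{1}{271}\right) \left(\left(-5\right) \frac{1}{2} - 309\right) = 7 \left(- \frac{1}{271}\right) \left(- \frac{5}{2} - 309\right) = \left(- \frac{7}{271}\right) \left(- \frac{623}{2}\right) = \frac{4361}{542}$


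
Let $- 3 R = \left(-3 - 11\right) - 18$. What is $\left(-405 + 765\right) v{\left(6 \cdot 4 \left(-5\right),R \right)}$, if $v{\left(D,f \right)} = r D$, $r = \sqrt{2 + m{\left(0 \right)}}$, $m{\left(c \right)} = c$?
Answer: $- 43200 \sqrt{2} \approx -61094.0$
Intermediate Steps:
$r = \sqrt{2}$ ($r = \sqrt{2 + 0} = \sqrt{2} \approx 1.4142$)
$R = \frac{32}{3}$ ($R = - \frac{\left(-3 - 11\right) - 18}{3} = - \frac{-14 - 18}{3} = \left(- \frac{1}{3}\right) \left(-32\right) = \frac{32}{3} \approx 10.667$)
$v{\left(D,f \right)} = D \sqrt{2}$ ($v{\left(D,f \right)} = \sqrt{2} D = D \sqrt{2}$)
$\left(-405 + 765\right) v{\left(6 \cdot 4 \left(-5\right),R \right)} = \left(-405 + 765\right) 6 \cdot 4 \left(-5\right) \sqrt{2} = 360 \cdot 24 \left(-5\right) \sqrt{2} = 360 \left(- 120 \sqrt{2}\right) = - 43200 \sqrt{2}$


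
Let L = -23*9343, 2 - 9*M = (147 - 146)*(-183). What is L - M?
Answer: -1934186/9 ≈ -2.1491e+5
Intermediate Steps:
M = 185/9 (M = 2/9 - (147 - 146)*(-183)/9 = 2/9 - (-183)/9 = 2/9 - ⅑*(-183) = 2/9 + 61/3 = 185/9 ≈ 20.556)
L = -214889
L - M = -214889 - 1*185/9 = -214889 - 185/9 = -1934186/9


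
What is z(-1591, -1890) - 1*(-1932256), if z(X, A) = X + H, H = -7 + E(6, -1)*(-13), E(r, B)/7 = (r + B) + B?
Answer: 1930294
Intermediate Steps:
E(r, B) = 7*r + 14*B (E(r, B) = 7*((r + B) + B) = 7*((B + r) + B) = 7*(r + 2*B) = 7*r + 14*B)
H = -371 (H = -7 + (7*6 + 14*(-1))*(-13) = -7 + (42 - 14)*(-13) = -7 + 28*(-13) = -7 - 364 = -371)
z(X, A) = -371 + X (z(X, A) = X - 371 = -371 + X)
z(-1591, -1890) - 1*(-1932256) = (-371 - 1591) - 1*(-1932256) = -1962 + 1932256 = 1930294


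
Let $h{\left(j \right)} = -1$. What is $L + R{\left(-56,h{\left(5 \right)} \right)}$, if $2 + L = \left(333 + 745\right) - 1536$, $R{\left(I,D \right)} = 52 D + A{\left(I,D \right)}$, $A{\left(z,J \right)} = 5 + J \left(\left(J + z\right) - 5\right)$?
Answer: $-445$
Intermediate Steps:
$A{\left(z,J \right)} = 5 + J \left(-5 + J + z\right)$
$R{\left(I,D \right)} = 5 + D^{2} + 47 D + D I$ ($R{\left(I,D \right)} = 52 D + \left(5 + D^{2} - 5 D + D I\right) = 5 + D^{2} + 47 D + D I$)
$L = -460$ ($L = -2 + \left(\left(333 + 745\right) - 1536\right) = -2 + \left(1078 - 1536\right) = -2 - 458 = -460$)
$L + R{\left(-56,h{\left(5 \right)} \right)} = -460 + \left(5 + \left(-1\right)^{2} + 47 \left(-1\right) - -56\right) = -460 + \left(5 + 1 - 47 + 56\right) = -460 + 15 = -445$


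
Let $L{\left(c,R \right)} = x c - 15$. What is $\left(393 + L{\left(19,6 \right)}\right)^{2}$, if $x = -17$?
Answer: $3025$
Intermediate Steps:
$L{\left(c,R \right)} = -15 - 17 c$ ($L{\left(c,R \right)} = - 17 c - 15 = -15 - 17 c$)
$\left(393 + L{\left(19,6 \right)}\right)^{2} = \left(393 - 338\right)^{2} = 55^{2} = 3025$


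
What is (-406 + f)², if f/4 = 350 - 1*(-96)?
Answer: 1898884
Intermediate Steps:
f = 1784 (f = 4*(350 - 1*(-96)) = 4*(350 + 96) = 4*446 = 1784)
(-406 + f)² = (-406 + 1784)² = 1378² = 1898884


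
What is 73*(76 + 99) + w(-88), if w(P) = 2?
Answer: 12777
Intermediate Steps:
73*(76 + 99) + w(-88) = 73*(76 + 99) + 2 = 73*175 + 2 = 12775 + 2 = 12777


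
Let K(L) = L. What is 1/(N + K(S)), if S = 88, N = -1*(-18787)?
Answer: 1/18875 ≈ 5.2980e-5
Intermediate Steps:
N = 18787
1/(N + K(S)) = 1/(18787 + 88) = 1/18875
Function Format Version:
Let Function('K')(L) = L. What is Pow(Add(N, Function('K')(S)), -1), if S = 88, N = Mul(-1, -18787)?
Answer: Rational(1, 18875) ≈ 5.2980e-5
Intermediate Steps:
N = 18787
Pow(Add(N, Function('K')(S)), -1) = Pow(Add(18787, 88), -1) = Pow(18875, -1) = Rational(1, 18875)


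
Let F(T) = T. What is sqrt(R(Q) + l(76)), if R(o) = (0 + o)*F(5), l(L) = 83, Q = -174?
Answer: I*sqrt(787) ≈ 28.054*I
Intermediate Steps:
R(o) = 5*o (R(o) = (0 + o)*5 = o*5 = 5*o)
sqrt(R(Q) + l(76)) = sqrt(5*(-174) + 83) = sqrt(-870 + 83) = sqrt(-787) = I*sqrt(787)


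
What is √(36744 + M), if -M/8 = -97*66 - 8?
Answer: 2*√22006 ≈ 296.69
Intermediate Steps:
M = 51280 (M = -8*(-97*66 - 8) = -8*(-6402 - 8) = -8*(-6410) = 51280)
√(36744 + M) = √(36744 + 51280) = √88024 = 2*√22006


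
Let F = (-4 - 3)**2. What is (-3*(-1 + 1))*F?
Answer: 0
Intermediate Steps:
F = 49 (F = (-7)**2 = 49)
(-3*(-1 + 1))*F = -3*(-1 + 1)*49 = -3*0*49 = 0*49 = 0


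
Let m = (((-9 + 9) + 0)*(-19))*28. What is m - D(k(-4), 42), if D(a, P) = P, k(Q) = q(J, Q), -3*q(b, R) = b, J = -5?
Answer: -42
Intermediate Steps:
q(b, R) = -b/3
k(Q) = 5/3 (k(Q) = -⅓*(-5) = 5/3)
m = 0 (m = ((0 + 0)*(-19))*28 = (0*(-19))*28 = 0*28 = 0)
m - D(k(-4), 42) = 0 - 1*42 = 0 - 42 = -42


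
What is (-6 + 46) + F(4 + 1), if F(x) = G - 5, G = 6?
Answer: 41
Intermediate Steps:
F(x) = 1 (F(x) = 6 - 5 = 1)
(-6 + 46) + F(4 + 1) = (-6 + 46) + 1 = 40 + 1 = 41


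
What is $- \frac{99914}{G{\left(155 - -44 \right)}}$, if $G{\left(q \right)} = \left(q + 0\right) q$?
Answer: $- \frac{99914}{39601} \approx -2.523$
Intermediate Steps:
$G{\left(q \right)} = q^{2}$ ($G{\left(q \right)} = q q = q^{2}$)
$- \frac{99914}{G{\left(155 - -44 \right)}} = - \frac{99914}{\left(155 - -44\right)^{2}} = - \frac{99914}{\left(155 + 44\right)^{2}} = - \frac{99914}{199^{2}} = - \frac{99914}{39601}$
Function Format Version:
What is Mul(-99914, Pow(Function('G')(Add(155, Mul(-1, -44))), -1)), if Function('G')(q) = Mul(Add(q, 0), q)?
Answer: Rational(-99914, 39601) ≈ -2.5230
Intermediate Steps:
Function('G')(q) = Pow(q, 2) (Function('G')(q) = Mul(q, q) = Pow(q, 2))
Mul(-99914, Pow(Function('G')(Add(155, Mul(-1, -44))), -1)) = Mul(-99914, Pow(Pow(Add(155, Mul(-1, -44)), 2), -1)) = Mul(-99914, Pow(Pow(Add(155, 44), 2), -1)) = Mul(-99914, Pow(Pow(199, 2), -1)) = Mul(-99914, Pow(39601, -1)) = Mul(-99914, Rational(1, 39601)) = Rational(-99914, 39601)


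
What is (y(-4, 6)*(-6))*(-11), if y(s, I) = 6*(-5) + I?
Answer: -1584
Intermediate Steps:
y(s, I) = -30 + I
(y(-4, 6)*(-6))*(-11) = ((-30 + 6)*(-6))*(-11) = -24*(-6)*(-11) = 144*(-11) = -1584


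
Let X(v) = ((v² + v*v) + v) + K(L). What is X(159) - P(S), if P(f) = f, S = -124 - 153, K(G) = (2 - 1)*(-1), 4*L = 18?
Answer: 50997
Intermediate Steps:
L = 9/2 (L = (¼)*18 = 9/2 ≈ 4.5000)
K(G) = -1 (K(G) = 1*(-1) = -1)
X(v) = -1 + v + 2*v² (X(v) = ((v² + v*v) + v) - 1 = ((v² + v²) + v) - 1 = (2*v² + v) - 1 = (v + 2*v²) - 1 = -1 + v + 2*v²)
S = -277
X(159) - P(S) = (-1 + 159 + 2*159²) - 1*(-277) = (-1 + 159 + 2*25281) + 277 = (-1 + 159 + 50562) + 277 = 50720 + 277 = 50997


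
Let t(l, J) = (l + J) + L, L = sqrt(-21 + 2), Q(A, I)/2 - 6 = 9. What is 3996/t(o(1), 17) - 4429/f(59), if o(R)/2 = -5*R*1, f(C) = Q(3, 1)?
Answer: 134497/510 - 999*I*sqrt(19)/17 ≈ 263.72 - 256.15*I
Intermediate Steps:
Q(A, I) = 30 (Q(A, I) = 12 + 2*9 = 12 + 18 = 30)
f(C) = 30
L = I*sqrt(19) (L = sqrt(-19) = I*sqrt(19) ≈ 4.3589*I)
o(R) = -10*R (o(R) = 2*(-5*R*1) = 2*(-5*R) = -10*R)
t(l, J) = J + l + I*sqrt(19) (t(l, J) = (l + J) + I*sqrt(19) = (J + l) + I*sqrt(19) = J + l + I*sqrt(19))
3996/t(o(1), 17) - 4429/f(59) = 3996/(17 - 10*1 + I*sqrt(19)) - 4429/30 = 3996/(17 - 10 + I*sqrt(19)) - 4429*1/30 = 3996/(7 + I*sqrt(19)) - 4429/30 = -4429/30 + 3996/(7 + I*sqrt(19))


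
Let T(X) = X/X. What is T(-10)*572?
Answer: 572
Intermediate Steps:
T(X) = 1
T(-10)*572 = 1*572 = 572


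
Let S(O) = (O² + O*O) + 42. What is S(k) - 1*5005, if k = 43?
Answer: -1265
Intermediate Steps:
S(O) = 42 + 2*O² (S(O) = (O² + O²) + 42 = 2*O² + 42 = 42 + 2*O²)
S(k) - 1*5005 = (42 + 2*43²) - 1*5005 = (42 + 2*1849) - 5005 = (42 + 3698) - 5005 = 3740 - 5005 = -1265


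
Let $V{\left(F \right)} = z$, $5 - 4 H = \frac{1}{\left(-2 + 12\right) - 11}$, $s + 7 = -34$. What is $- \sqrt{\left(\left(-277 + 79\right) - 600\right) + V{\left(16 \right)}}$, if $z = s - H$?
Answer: $- \frac{41 i \sqrt{2}}{2} \approx - 28.991 i$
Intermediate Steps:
$s = -41$ ($s = -7 - 34 = -41$)
$H = \frac{3}{2}$ ($H = \frac{5}{4} - \frac{1}{4 \left(\left(-2 + 12\right) - 11\right)} = \frac{5}{4} - \frac{1}{4 \left(10 - 11\right)} = \frac{5}{4} - \frac{1}{4 \left(-1\right)} = \frac{5}{4} - - \frac{1}{4} = \frac{5}{4} + \frac{1}{4} = \frac{3}{2} \approx 1.5$)
$z = - \frac{85}{2}$ ($z = -41 - \frac{3}{2} = - \frac{85}{2} \approx -42.5$)
$V{\left(F \right)} = - \frac{85}{2}$
$- \sqrt{\left(\left(-277 + 79\right) - 600\right) + V{\left(16 \right)}} = - \sqrt{\left(\left(-277 + 79\right) - 600\right) - \frac{85}{2}} = - \sqrt{\left(-198 - 600\right) - \frac{85}{2}} = - \sqrt{-798 - \frac{85}{2}} = - \sqrt{- \frac{1681}{2}} = - \frac{41 i \sqrt{2}}{2}$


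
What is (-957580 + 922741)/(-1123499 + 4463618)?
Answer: -11613/1113373 ≈ -0.010430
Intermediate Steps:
(-957580 + 922741)/(-1123499 + 4463618) = -34839/3340119 = -34839*1/3340119 = -11613/1113373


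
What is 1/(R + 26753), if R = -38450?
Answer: -1/11697 ≈ -8.5492e-5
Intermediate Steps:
1/(R + 26753) = 1/(-38450 + 26753) = 1/(-11697) = -1/11697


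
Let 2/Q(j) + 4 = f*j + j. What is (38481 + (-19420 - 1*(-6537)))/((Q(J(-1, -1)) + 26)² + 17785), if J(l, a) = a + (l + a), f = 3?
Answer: 1638272/1181089 ≈ 1.3871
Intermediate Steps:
J(l, a) = l + 2*a (J(l, a) = a + (a + l) = l + 2*a)
Q(j) = 2/(-4 + 4*j) (Q(j) = 2/(-4 + (3*j + j)) = 2/(-4 + 4*j))
(38481 + (-19420 - 1*(-6537)))/((Q(J(-1, -1)) + 26)² + 17785) = (38481 + (-19420 - 1*(-6537)))/((1/(2*(-1 + (-1 + 2*(-1)))) + 26)² + 17785) = (38481 + (-19420 + 6537))/((1/(2*(-1 + (-1 - 2))) + 26)² + 17785) = (38481 - 12883)/((1/(2*(-1 - 3)) + 26)² + 17785) = 25598/(((½)/(-4) + 26)² + 17785) = 25598/(((½)*(-¼) + 26)² + 17785) = 25598/((-⅛ + 26)² + 17785) = 25598/((207/8)² + 17785) = 25598/(42849/64 + 17785) = 25598/(1181089/64) = 25598*(64/1181089) = 1638272/1181089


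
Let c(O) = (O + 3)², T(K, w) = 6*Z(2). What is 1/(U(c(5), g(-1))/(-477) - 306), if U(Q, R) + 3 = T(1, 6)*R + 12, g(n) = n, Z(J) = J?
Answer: -159/48653 ≈ -0.0032680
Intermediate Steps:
T(K, w) = 12 (T(K, w) = 6*2 = 12)
c(O) = (3 + O)²
U(Q, R) = 9 + 12*R (U(Q, R) = -3 + (12*R + 12) = -3 + (12 + 12*R) = 9 + 12*R)
1/(U(c(5), g(-1))/(-477) - 306) = 1/((9 + 12*(-1))/(-477) - 306) = 1/((9 - 12)*(-1/477) - 306) = 1/(-3*(-1/477) - 306) = 1/(1/159 - 306) = 1/(-48653/159) = -159/48653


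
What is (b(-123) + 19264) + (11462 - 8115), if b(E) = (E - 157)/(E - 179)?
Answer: 3414401/151 ≈ 22612.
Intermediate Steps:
b(E) = (-157 + E)/(-179 + E)
(b(-123) + 19264) + (11462 - 8115) = ((-157 - 123)/(-179 - 123) + 19264) + (11462 - 8115) = (-280/(-302) + 19264) + 3347 = (-1/302*(-280) + 19264) + 3347 = (140/151 + 19264) + 3347 = 2909004/151 + 3347 = 3414401/151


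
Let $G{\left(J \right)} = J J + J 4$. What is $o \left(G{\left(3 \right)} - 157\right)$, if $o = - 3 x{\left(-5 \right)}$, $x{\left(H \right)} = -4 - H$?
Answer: $408$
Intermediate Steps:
$o = -3$ ($o = - 3 \left(-4 - -5\right) = - 3 \left(-4 + 5\right) = \left(-3\right) 1 = -3$)
$G{\left(J \right)} = J^{2} + 4 J$
$o \left(G{\left(3 \right)} - 157\right) = - 3 \left(3 \left(4 + 3\right) - 157\right) = - 3 \left(3 \cdot 7 - 157\right) = - 3 \left(21 - 157\right) = \left(-3\right) \left(-136\right) = 408$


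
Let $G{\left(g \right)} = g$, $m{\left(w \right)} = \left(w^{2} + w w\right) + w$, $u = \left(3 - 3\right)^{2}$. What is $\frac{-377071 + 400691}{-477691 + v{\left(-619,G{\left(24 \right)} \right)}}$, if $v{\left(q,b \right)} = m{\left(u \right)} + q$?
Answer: $- \frac{2362}{47831} \approx -0.049382$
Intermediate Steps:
$u = 0$ ($u = 0^{2} = 0$)
$m{\left(w \right)} = w + 2 w^{2}$ ($m{\left(w \right)} = \left(w^{2} + w^{2}\right) + w = 2 w^{2} + w = w + 2 w^{2}$)
$v{\left(q,b \right)} = q$ ($v{\left(q,b \right)} = 0 \left(1 + 2 \cdot 0\right) + q = 0 \left(1 + 0\right) + q = 0 \cdot 1 + q = 0 + q = q$)
$\frac{-377071 + 400691}{-477691 + v{\left(-619,G{\left(24 \right)} \right)}} = \frac{-377071 + 400691}{-477691 - 619} = \frac{23620}{-478310} = 23620 \left(- \frac{1}{478310}\right) = - \frac{2362}{47831}$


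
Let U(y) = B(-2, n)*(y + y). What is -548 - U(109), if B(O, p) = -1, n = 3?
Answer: -330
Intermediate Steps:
U(y) = -2*y (U(y) = -(y + y) = -2*y)
-548 - U(109) = -548 - (-2)*109 = -548 - 1*(-218) = -548 + 218 = -330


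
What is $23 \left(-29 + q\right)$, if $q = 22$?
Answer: $-161$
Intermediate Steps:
$23 \left(-29 + q\right) = 23 \left(-29 + 22\right) = 23 \left(-7\right) = -161$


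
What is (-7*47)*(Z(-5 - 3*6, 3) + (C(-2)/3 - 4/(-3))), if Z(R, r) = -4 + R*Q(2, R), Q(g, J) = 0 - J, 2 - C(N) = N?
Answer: 523439/3 ≈ 1.7448e+5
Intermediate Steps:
C(N) = 2 - N
Q(g, J) = -J
Z(R, r) = -4 - R² (Z(R, r) = -4 + R*(-R) = -4 - R²)
(-7*47)*(Z(-5 - 3*6, 3) + (C(-2)/3 - 4/(-3))) = (-7*47)*((-4 - (-5 - 3*6)²) + ((2 - 1*(-2))/3 - 4/(-3))) = -329*((-4 - (-5 - 18)²) + ((2 + 2)*(⅓) - 4*(-⅓))) = -329*((-4 - 1*(-23)²) + (4*(⅓) + 4/3)) = -329*((-4 - 1*529) + (4/3 + 4/3)) = -329*((-4 - 529) + 8/3) = -329*(-533 + 8/3) = -329*(-1591/3) = 523439/3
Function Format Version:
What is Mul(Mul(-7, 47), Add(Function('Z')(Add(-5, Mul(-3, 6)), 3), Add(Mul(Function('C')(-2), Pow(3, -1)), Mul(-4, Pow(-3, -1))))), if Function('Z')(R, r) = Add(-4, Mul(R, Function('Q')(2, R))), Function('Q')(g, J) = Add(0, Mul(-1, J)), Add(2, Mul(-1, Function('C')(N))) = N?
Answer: Rational(523439, 3) ≈ 1.7448e+5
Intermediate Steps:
Function('C')(N) = Add(2, Mul(-1, N))
Function('Q')(g, J) = Mul(-1, J)
Function('Z')(R, r) = Add(-4, Mul(-1, Pow(R, 2))) (Function('Z')(R, r) = Add(-4, Mul(R, Mul(-1, R))) = Add(-4, Mul(-1, Pow(R, 2))))
Mul(Mul(-7, 47), Add(Function('Z')(Add(-5, Mul(-3, 6)), 3), Add(Mul(Function('C')(-2), Pow(3, -1)), Mul(-4, Pow(-3, -1))))) = Mul(Mul(-7, 47), Add(Add(-4, Mul(-1, Pow(Add(-5, Mul(-3, 6)), 2))), Add(Mul(Add(2, Mul(-1, -2)), Pow(3, -1)), Mul(-4, Pow(-3, -1))))) = Mul(-329, Add(Add(-4, Mul(-1, Pow(Add(-5, -18), 2))), Add(Mul(Add(2, 2), Rational(1, 3)), Mul(-4, Rational(-1, 3))))) = Mul(-329, Add(Add(-4, Mul(-1, Pow(-23, 2))), Add(Mul(4, Rational(1, 3)), Rational(4, 3)))) = Mul(-329, Add(Add(-4, Mul(-1, 529)), Add(Rational(4, 3), Rational(4, 3)))) = Mul(-329, Add(Add(-4, -529), Rational(8, 3))) = Mul(-329, Add(-533, Rational(8, 3))) = Mul(-329, Rational(-1591, 3)) = Rational(523439, 3)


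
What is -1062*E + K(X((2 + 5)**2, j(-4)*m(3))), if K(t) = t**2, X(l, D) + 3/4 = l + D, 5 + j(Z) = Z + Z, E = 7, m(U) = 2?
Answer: -111023/16 ≈ -6938.9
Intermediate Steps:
j(Z) = -5 + 2*Z (j(Z) = -5 + (Z + Z) = -5 + 2*Z)
X(l, D) = -3/4 + D + l (X(l, D) = -3/4 + (l + D) = -3/4 + (D + l) = -3/4 + D + l)
-1062*E + K(X((2 + 5)**2, j(-4)*m(3))) = -1062*7 + (-3/4 + (-5 + 2*(-4))*2 + (2 + 5)**2)**2 = -7434 + (-3/4 + (-5 - 8)*2 + 7**2)**2 = -7434 + (-3/4 - 13*2 + 49)**2 = -7434 + (-3/4 - 26 + 49)**2 = -7434 + (89/4)**2 = -7434 + 7921/16 = -111023/16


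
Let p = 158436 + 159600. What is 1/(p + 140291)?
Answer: 1/458327 ≈ 2.1818e-6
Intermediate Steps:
p = 318036
1/(p + 140291) = 1/(318036 + 140291) = 1/458327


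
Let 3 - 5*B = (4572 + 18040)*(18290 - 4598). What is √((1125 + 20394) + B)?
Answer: 3*I*√171942170/5 ≈ 7867.6*I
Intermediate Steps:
B = -309603501/5 (B = ⅗ - (4572 + 18040)*(18290 - 4598)/5 = ⅗ - 22612*13692/5 = ⅗ - ⅕*309603504 = ⅗ - 309603504/5 = -309603501/5 ≈ -6.1921e+7)
√((1125 + 20394) + B) = √((1125 + 20394) - 309603501/5) = √(21519 - 309603501/5) = √(-309495906/5) = 3*I*√171942170/5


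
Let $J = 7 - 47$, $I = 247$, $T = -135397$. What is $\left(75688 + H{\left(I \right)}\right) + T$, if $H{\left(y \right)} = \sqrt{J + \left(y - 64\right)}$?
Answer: $-59709 + \sqrt{143} \approx -59697.0$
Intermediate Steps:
$J = -40$
$H{\left(y \right)} = \sqrt{-104 + y}$ ($H{\left(y \right)} = \sqrt{-40 + \left(y - 64\right)} = \sqrt{-40 + \left(-64 + y\right)} = \sqrt{-104 + y}$)
$\left(75688 + H{\left(I \right)}\right) + T = \left(75688 + \sqrt{-104 + 247}\right) - 135397 = \left(75688 + \sqrt{143}\right) - 135397 = -59709 + \sqrt{143}$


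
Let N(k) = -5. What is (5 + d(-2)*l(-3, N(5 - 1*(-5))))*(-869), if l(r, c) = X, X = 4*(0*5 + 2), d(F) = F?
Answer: 9559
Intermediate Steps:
X = 8 (X = 4*(0 + 2) = 4*2 = 8)
l(r, c) = 8
(5 + d(-2)*l(-3, N(5 - 1*(-5))))*(-869) = (5 - 2*8)*(-869) = (5 - 16)*(-869) = -11*(-869) = 9559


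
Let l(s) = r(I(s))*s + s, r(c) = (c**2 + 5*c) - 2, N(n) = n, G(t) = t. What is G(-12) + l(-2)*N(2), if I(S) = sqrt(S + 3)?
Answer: -32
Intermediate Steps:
I(S) = sqrt(3 + S)
r(c) = -2 + c**2 + 5*c
l(s) = s + s*(1 + s + 5*sqrt(3 + s)) (l(s) = (-2 + (sqrt(3 + s))**2 + 5*sqrt(3 + s))*s + s = (-2 + (3 + s) + 5*sqrt(3 + s))*s + s = (1 + s + 5*sqrt(3 + s))*s + s = s*(1 + s + 5*sqrt(3 + s)) + s = s + s*(1 + s + 5*sqrt(3 + s)))
G(-12) + l(-2)*N(2) = -12 - 2*(2 - 2 + 5*sqrt(3 - 2))*2 = -12 - 2*(2 - 2 + 5*sqrt(1))*2 = -12 - 2*(2 - 2 + 5*1)*2 = -12 - 2*(2 - 2 + 5)*2 = -12 - 2*5*2 = -12 - 10*2 = -12 - 20 = -32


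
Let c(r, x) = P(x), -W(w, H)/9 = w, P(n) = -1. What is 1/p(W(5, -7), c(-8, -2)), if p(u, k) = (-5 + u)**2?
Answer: 1/2500 ≈ 0.00040000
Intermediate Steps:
W(w, H) = -9*w
c(r, x) = -1
1/p(W(5, -7), c(-8, -2)) = 1/((-5 - 9*5)**2) = 1/((-5 - 45)**2) = 1/((-50)**2) = 1/2500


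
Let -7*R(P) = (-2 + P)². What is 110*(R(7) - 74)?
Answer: -59730/7 ≈ -8532.9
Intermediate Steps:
R(P) = -(-2 + P)²/7
110*(R(7) - 74) = 110*(-(-2 + 7)²/7 - 74) = 110*(-⅐*5² - 74) = 110*(-⅐*25 - 74) = 110*(-25/7 - 74) = 110*(-543/7) = -59730/7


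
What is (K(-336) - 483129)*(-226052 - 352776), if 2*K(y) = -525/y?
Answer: 2237185124821/8 ≈ 2.7965e+11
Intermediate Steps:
K(y) = -525/(2*y) (K(y) = (-525/y)/2 = -525/(2*y))
(K(-336) - 483129)*(-226052 - 352776) = (-525/2/(-336) - 483129)*(-226052 - 352776) = (-525/2*(-1/336) - 483129)*(-578828) = (25/32 - 483129)*(-578828) = -15460103/32*(-578828) = 2237185124821/8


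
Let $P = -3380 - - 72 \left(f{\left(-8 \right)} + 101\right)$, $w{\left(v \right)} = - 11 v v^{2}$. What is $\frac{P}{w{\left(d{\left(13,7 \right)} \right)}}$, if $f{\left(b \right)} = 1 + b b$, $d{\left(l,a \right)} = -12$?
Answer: $\frac{2143}{4752} \approx 0.45097$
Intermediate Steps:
$f{\left(b \right)} = 1 + b^{2}$
$w{\left(v \right)} = - 11 v^{3}$
$P = 8572$ ($P = -3380 - - 72 \left(\left(1 + \left(-8\right)^{2}\right) + 101\right) = -3380 - - 72 \left(\left(1 + 64\right) + 101\right) = -3380 - - 72 \left(65 + 101\right) = -3380 - \left(-72\right) 166 = -3380 - -11952 = -3380 + 11952 = 8572$)
$\frac{P}{w{\left(d{\left(13,7 \right)} \right)}} = \frac{8572}{\left(-11\right) \left(-12\right)^{3}} = \frac{8572}{\left(-11\right) \left(-1728\right)} = \frac{8572}{19008} = 8572 \cdot \frac{1}{19008} = \frac{2143}{4752}$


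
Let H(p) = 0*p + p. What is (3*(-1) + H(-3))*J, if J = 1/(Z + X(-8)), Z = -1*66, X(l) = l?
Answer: 3/37 ≈ 0.081081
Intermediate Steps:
Z = -66
H(p) = p (H(p) = 0 + p = p)
J = -1/74 (J = 1/(-66 - 8) = 1/(-74) = -1/74 ≈ -0.013514)
(3*(-1) + H(-3))*J = (3*(-1) - 3)*(-1/74) = (-3 - 3)*(-1/74) = -6*(-1/74) = 3/37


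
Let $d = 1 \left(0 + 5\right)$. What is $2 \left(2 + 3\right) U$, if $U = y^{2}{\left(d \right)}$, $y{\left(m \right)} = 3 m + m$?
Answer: $4000$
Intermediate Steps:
$d = 5$ ($d = 1 \cdot 5 = 5$)
$y{\left(m \right)} = 4 m$
$U = 400$ ($U = \left(4 \cdot 5\right)^{2} = 20^{2} = 400$)
$2 \left(2 + 3\right) U = 2 \left(2 + 3\right) 400 = 2 \cdot 5 \cdot 400 = 10 \cdot 400 = 4000$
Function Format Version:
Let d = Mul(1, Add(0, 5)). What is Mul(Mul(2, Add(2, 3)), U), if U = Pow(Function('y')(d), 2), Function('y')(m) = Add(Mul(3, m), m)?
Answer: 4000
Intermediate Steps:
d = 5 (d = Mul(1, 5) = 5)
Function('y')(m) = Mul(4, m)
U = 400 (U = Pow(Mul(4, 5), 2) = Pow(20, 2) = 400)
Mul(Mul(2, Add(2, 3)), U) = Mul(Mul(2, Add(2, 3)), 400) = Mul(Mul(2, 5), 400) = Mul(10, 400) = 4000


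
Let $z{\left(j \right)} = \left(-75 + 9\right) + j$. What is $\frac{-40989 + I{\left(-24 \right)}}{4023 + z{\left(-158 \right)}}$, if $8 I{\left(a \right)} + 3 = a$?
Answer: $- \frac{327939}{30392} \approx -10.79$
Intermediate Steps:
$I{\left(a \right)} = - \frac{3}{8} + \frac{a}{8}$
$z{\left(j \right)} = -66 + j$
$\frac{-40989 + I{\left(-24 \right)}}{4023 + z{\left(-158 \right)}} = \frac{-40989 + \left(- \frac{3}{8} + \frac{1}{8} \left(-24\right)\right)}{4023 - 224} = \frac{-40989 - \frac{27}{8}}{4023 - 224} = \frac{-40989 - \frac{27}{8}}{3799} = \left(- \frac{327939}{8}\right) \frac{1}{3799} = - \frac{327939}{30392}$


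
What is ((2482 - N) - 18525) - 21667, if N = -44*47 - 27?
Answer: -35615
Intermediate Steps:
N = -2095 (N = -2068 - 27 = -2095)
((2482 - N) - 18525) - 21667 = ((2482 - 1*(-2095)) - 18525) - 21667 = ((2482 + 2095) - 18525) - 21667 = (4577 - 18525) - 21667 = -13948 - 21667 = -35615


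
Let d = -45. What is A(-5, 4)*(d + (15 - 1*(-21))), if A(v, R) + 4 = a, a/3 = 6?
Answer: -126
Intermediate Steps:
a = 18 (a = 3*6 = 18)
A(v, R) = 14 (A(v, R) = -4 + 18 = 14)
A(-5, 4)*(d + (15 - 1*(-21))) = 14*(-45 + (15 - 1*(-21))) = 14*(-45 + (15 + 21)) = 14*(-45 + 36) = 14*(-9) = -126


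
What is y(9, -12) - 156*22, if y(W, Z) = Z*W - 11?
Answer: -3551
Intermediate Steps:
y(W, Z) = -11 + W*Z (y(W, Z) = W*Z - 11 = -11 + W*Z)
y(9, -12) - 156*22 = (-11 + 9*(-12)) - 156*22 = (-11 - 108) - 3432 = -119 - 3432 = -3551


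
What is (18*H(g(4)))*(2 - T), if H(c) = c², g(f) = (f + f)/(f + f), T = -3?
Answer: 90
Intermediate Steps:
g(f) = 1 (g(f) = (2*f)/((2*f)) = (2*f)*(1/(2*f)) = 1)
(18*H(g(4)))*(2 - T) = (18*1²)*(2 - 1*(-3)) = (18*1)*(2 + 3) = 18*5 = 90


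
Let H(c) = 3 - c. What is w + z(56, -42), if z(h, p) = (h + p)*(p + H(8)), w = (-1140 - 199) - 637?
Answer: -2634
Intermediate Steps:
w = -1976 (w = -1339 - 637 = -1976)
z(h, p) = (-5 + p)*(h + p) (z(h, p) = (h + p)*(p + (3 - 1*8)) = (h + p)*(p + (3 - 8)) = (h + p)*(p - 5) = (h + p)*(-5 + p) = (-5 + p)*(h + p))
w + z(56, -42) = -1976 + ((-42)² - 5*56 - 5*(-42) + 56*(-42)) = -1976 + (1764 - 280 + 210 - 2352) = -1976 - 658 = -2634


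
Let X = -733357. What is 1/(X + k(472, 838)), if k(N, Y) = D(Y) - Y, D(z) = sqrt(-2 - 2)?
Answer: -734195/539042298029 - 2*I/539042298029 ≈ -1.362e-6 - 3.7103e-12*I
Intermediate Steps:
D(z) = 2*I (D(z) = sqrt(-4) = 2*I)
k(N, Y) = -Y + 2*I (k(N, Y) = 2*I - Y = -Y + 2*I)
1/(X + k(472, 838)) = 1/(-733357 + (-1*838 + 2*I)) = 1/(-733357 + (-838 + 2*I)) = 1/(-734195 + 2*I) = (-734195 - 2*I)/539042298029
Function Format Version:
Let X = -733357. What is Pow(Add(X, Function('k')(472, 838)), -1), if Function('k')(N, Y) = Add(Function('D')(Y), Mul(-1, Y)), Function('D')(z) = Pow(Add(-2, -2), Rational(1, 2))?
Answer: Add(Rational(-734195, 539042298029), Mul(Rational(-2, 539042298029), I)) ≈ Add(-1.3620e-6, Mul(-3.7103e-12, I))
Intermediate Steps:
Function('D')(z) = Mul(2, I) (Function('D')(z) = Pow(-4, Rational(1, 2)) = Mul(2, I))
Function('k')(N, Y) = Add(Mul(-1, Y), Mul(2, I)) (Function('k')(N, Y) = Add(Mul(2, I), Mul(-1, Y)) = Add(Mul(-1, Y), Mul(2, I)))
Pow(Add(X, Function('k')(472, 838)), -1) = Pow(Add(-733357, Add(Mul(-1, 838), Mul(2, I))), -1) = Pow(Add(-733357, Add(-838, Mul(2, I))), -1) = Pow(Add(-734195, Mul(2, I)), -1) = Mul(Rational(1, 539042298029), Add(-734195, Mul(-2, I)))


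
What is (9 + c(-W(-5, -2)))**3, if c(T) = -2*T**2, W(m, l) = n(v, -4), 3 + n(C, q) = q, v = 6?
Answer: -704969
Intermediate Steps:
n(C, q) = -3 + q
W(m, l) = -7 (W(m, l) = -3 - 4 = -7)
(9 + c(-W(-5, -2)))**3 = (9 - 2*(-1*(-7))**2)**3 = (9 - 2*7**2)**3 = (9 - 2*49)**3 = (9 - 98)**3 = (-89)**3 = -704969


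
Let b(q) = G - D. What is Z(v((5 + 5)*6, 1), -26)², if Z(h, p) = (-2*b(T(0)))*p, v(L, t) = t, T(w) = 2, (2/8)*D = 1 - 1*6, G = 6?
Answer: 1827904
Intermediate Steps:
D = -20 (D = 4*(1 - 1*6) = 4*(1 - 6) = 4*(-5) = -20)
b(q) = 26 (b(q) = 6 - 1*(-20) = 6 + 20 = 26)
Z(h, p) = -52*p (Z(h, p) = (-2*26)*p = -52*p)
Z(v((5 + 5)*6, 1), -26)² = (-52*(-26))² = 1352² = 1827904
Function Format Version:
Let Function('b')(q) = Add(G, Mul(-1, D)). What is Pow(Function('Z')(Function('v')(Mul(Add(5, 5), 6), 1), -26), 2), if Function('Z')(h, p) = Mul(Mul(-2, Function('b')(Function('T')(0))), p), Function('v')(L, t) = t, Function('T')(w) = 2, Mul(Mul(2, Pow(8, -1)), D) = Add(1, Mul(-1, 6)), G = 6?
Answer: 1827904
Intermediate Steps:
D = -20 (D = Mul(4, Add(1, Mul(-1, 6))) = Mul(4, Add(1, -6)) = Mul(4, -5) = -20)
Function('b')(q) = 26 (Function('b')(q) = Add(6, Mul(-1, -20)) = Add(6, 20) = 26)
Function('Z')(h, p) = Mul(-52, p) (Function('Z')(h, p) = Mul(Mul(-2, 26), p) = Mul(-52, p))
Pow(Function('Z')(Function('v')(Mul(Add(5, 5), 6), 1), -26), 2) = Pow(Mul(-52, -26), 2) = Pow(1352, 2) = 1827904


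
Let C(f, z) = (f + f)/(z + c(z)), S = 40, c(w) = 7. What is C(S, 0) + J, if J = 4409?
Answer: 30943/7 ≈ 4420.4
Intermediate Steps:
C(f, z) = 2*f/(7 + z) (C(f, z) = (f + f)/(z + 7) = (2*f)/(7 + z) = 2*f/(7 + z))
C(S, 0) + J = 2*40/(7 + 0) + 4409 = 2*40/7 + 4409 = 2*40*(⅐) + 4409 = 80/7 + 4409 = 30943/7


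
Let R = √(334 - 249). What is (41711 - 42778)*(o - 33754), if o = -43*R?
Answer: 36015518 + 45881*√85 ≈ 3.6439e+7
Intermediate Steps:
R = √85 ≈ 9.2195
o = -43*√85 ≈ -396.44
(41711 - 42778)*(o - 33754) = (41711 - 42778)*(-43*√85 - 33754) = -1067*(-33754 - 43*√85) = 36015518 + 45881*√85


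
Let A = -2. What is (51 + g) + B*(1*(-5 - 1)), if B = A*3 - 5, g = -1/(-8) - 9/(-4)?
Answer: 955/8 ≈ 119.38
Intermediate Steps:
g = 19/8 (g = -1*(-⅛) - 9*(-¼) = ⅛ + 9/4 = 19/8 ≈ 2.3750)
B = -11 (B = -2*3 - 5 = -6 - 5 = -11)
(51 + g) + B*(1*(-5 - 1)) = (51 + 19/8) - 11*(-5 - 1) = 427/8 - 11*(-6) = 427/8 + 66 = 955/8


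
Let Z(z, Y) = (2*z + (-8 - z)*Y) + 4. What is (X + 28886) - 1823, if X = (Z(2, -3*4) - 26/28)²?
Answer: 8469189/196 ≈ 43210.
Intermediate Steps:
Z(z, Y) = 4 + 2*z + Y*(-8 - z) (Z(z, Y) = (2*z + Y*(-8 - z)) + 4 = 4 + 2*z + Y*(-8 - z))
X = 3164841/196 (X = ((4 - (-24)*4 + 2*2 - 1*(-3*4)*2) - 26/28)² = ((4 - 8*(-12) + 4 - 1*(-12)*2) - 26*1/28)² = ((4 + 96 + 4 + 24) - 13/14)² = (128 - 13/14)² = (1779/14)² = 3164841/196 ≈ 16147.)
(X + 28886) - 1823 = (3164841/196 + 28886) - 1823 = 8826497/196 - 1823 = 8469189/196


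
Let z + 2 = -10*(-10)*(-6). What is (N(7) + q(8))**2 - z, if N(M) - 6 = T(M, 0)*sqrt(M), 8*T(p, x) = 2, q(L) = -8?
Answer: 9703/16 - sqrt(7) ≈ 603.79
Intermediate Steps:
z = -602 (z = -2 - 10*(-10)*(-6) = -2 + 100*(-6) = -2 - 600 = -602)
T(p, x) = 1/4 (T(p, x) = (1/8)*2 = 1/4)
N(M) = 6 + sqrt(M)/4
(N(7) + q(8))**2 - z = ((6 + sqrt(7)/4) - 8)**2 - 1*(-602) = (-2 + sqrt(7)/4)**2 + 602 = 602 + (-2 + sqrt(7)/4)**2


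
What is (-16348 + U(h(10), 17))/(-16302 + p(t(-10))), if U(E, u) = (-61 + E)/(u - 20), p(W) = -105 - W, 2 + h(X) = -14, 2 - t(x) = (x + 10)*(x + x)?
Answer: 48967/49227 ≈ 0.99472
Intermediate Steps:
t(x) = 2 - 2*x*(10 + x) (t(x) = 2 - (x + 10)*(x + x) = 2 - (10 + x)*2*x = 2 - 2*x*(10 + x))
h(X) = -16 (h(X) = -2 - 14 = -16)
U(E, u) = (-61 + E)/(-20 + u)
(-16348 + U(h(10), 17))/(-16302 + p(t(-10))) = (-16348 + (-61 - 16)/(-20 + 17))/(-16302 + (-105 - (2 - 20*(-10) - 2*(-10)²))) = (-16348 - 77/(-3))/(-16302 + (-105 - (2 + 200 - 2*100))) = (-16348 - ⅓*(-77))/(-16302 + (-105 - (2 + 200 - 200))) = (-16348 + 77/3)/(-16302 + (-105 - 1*2)) = -48967/(3*(-16302 + (-105 - 2))) = -48967/(3*(-16302 - 107)) = -48967/3/(-16409) = -48967/3*(-1/16409) = 48967/49227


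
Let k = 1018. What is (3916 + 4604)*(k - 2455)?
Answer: -12243240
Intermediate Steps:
(3916 + 4604)*(k - 2455) = (3916 + 4604)*(1018 - 2455) = 8520*(-1437) = -12243240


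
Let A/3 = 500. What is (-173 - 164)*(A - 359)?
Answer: -384517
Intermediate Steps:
A = 1500 (A = 3*500 = 1500)
(-173 - 164)*(A - 359) = (-173 - 164)*(1500 - 359) = -337*1141 = -384517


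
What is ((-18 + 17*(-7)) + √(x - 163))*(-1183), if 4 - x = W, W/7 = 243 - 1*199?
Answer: 162071 - 1183*I*√467 ≈ 1.6207e+5 - 25565.0*I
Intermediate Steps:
W = 308 (W = 7*(243 - 1*199) = 7*(243 - 199) = 7*44 = 308)
x = -304 (x = 4 - 1*308 = 4 - 308 = -304)
((-18 + 17*(-7)) + √(x - 163))*(-1183) = ((-18 + 17*(-7)) + √(-304 - 163))*(-1183) = ((-18 - 119) + √(-467))*(-1183) = (-137 + I*√467)*(-1183) = 162071 - 1183*I*√467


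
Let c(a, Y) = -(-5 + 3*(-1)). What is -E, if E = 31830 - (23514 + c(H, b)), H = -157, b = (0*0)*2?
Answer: -8308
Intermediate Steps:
b = 0 (b = 0*2 = 0)
c(a, Y) = 8 (c(a, Y) = -(-5 - 3) = -1*(-8) = 8)
E = 8308 (E = 31830 - (23514 + 8) = 31830 - 1*23522 = 31830 - 23522 = 8308)
-E = -1*8308 = -8308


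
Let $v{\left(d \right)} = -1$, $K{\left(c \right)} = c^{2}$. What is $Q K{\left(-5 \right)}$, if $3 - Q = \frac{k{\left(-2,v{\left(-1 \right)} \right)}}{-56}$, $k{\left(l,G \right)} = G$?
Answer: $\frac{4175}{56} \approx 74.554$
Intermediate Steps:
$Q = \frac{167}{56}$ ($Q = 3 - - \frac{1}{-56} = 3 - \left(-1\right) \left(- \frac{1}{56}\right) = 3 - \frac{1}{56} = \frac{167}{56} \approx 2.9821$)
$Q K{\left(-5 \right)} = \frac{167 \left(-5\right)^{2}}{56} = \frac{167}{56} \cdot 25 = \frac{4175}{56}$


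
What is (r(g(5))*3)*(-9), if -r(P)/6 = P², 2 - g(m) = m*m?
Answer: 85698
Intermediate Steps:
g(m) = 2 - m² (g(m) = 2 - m*m = 2 - m²)
r(P) = -6*P²
(r(g(5))*3)*(-9) = (-6*(2 - 1*5²)²*3)*(-9) = (-6*(2 - 1*25)²*3)*(-9) = (-6*(2 - 25)²*3)*(-9) = (-6*(-23)²*3)*(-9) = (-6*529*3)*(-9) = -3174*3*(-9) = -9522*(-9) = 85698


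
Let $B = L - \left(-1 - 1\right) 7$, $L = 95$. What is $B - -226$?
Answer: $335$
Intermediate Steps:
$B = 109$ ($B = 95 - \left(-1 - 1\right) 7 = 95 - \left(-2\right) 7 = 95 - -14 = 95 + 14 = 109$)
$B - -226 = 109 - -226 = 109 + 226 = 335$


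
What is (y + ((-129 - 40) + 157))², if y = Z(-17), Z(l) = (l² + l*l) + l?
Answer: 301401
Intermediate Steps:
Z(l) = l + 2*l² (Z(l) = (l² + l²) + l = 2*l² + l = l + 2*l²)
y = 561 (y = -17*(1 + 2*(-17)) = -17*(1 - 34) = -17*(-33) = 561)
(y + ((-129 - 40) + 157))² = (561 + ((-129 - 40) + 157))² = (561 + (-169 + 157))² = (561 - 12)² = 549² = 301401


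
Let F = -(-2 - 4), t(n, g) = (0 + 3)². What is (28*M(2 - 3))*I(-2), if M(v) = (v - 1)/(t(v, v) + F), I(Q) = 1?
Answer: -56/15 ≈ -3.7333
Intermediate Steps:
t(n, g) = 9 (t(n, g) = 3² = 9)
F = 6 (F = -1*(-6) = 6)
M(v) = -1/15 + v/15 (M(v) = (v - 1)/(9 + 6) = (-1 + v)/15 = (-1 + v)*(1/15) = -1/15 + v/15)
(28*M(2 - 3))*I(-2) = (28*(-1/15 + (2 - 3)/15))*1 = (28*(-1/15 + (1/15)*(-1)))*1 = (28*(-1/15 - 1/15))*1 = (28*(-2/15))*1 = -56/15*1 = -56/15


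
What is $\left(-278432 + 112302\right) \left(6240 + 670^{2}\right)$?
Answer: $-75612408200$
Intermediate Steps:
$\left(-278432 + 112302\right) \left(6240 + 670^{2}\right) = - 166130 \left(6240 + 448900\right) = \left(-166130\right) 455140 = -75612408200$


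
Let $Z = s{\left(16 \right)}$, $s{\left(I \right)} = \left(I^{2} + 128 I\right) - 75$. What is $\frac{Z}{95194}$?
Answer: $\frac{2229}{95194} \approx 0.023415$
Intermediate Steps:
$s{\left(I \right)} = -75 + I^{2} + 128 I$
$Z = 2229$ ($Z = -75 + 16^{2} + 128 \cdot 16 = -75 + 256 + 2048 = 2229$)
$\frac{Z}{95194} = \frac{2229}{95194}$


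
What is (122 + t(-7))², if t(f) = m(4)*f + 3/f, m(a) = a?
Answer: 429025/49 ≈ 8755.6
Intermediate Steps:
t(f) = 3/f + 4*f (t(f) = 4*f + 3/f = 3/f + 4*f)
(122 + t(-7))² = (122 + (3/(-7) + 4*(-7)))² = (122 + (3*(-⅐) - 28))² = (122 + (-3/7 - 28))² = (122 - 199/7)² = (655/7)² = 429025/49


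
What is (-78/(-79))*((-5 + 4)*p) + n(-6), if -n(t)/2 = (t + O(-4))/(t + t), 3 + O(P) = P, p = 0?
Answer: -13/6 ≈ -2.1667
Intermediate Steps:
O(P) = -3 + P
n(t) = -(-7 + t)/t (n(t) = -2*(t + (-3 - 4))/(t + t) = -2*(t - 7)/(2*t) = -2*(-7 + t)*1/(2*t) = -(-7 + t)/t)
(-78/(-79))*((-5 + 4)*p) + n(-6) = (-78/(-79))*((-5 + 4)*0) + (7 - 1*(-6))/(-6) = (-78*(-1/79))*(-1*0) - (7 + 6)/6 = (78/79)*0 - 1/6*13 = 0 - 13/6 = -13/6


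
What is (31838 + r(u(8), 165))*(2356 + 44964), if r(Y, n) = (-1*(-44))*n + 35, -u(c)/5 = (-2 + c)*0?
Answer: 1851773560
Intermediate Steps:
u(c) = 0 (u(c) = -5*(-2 + c)*0 = -5*0 = 0)
r(Y, n) = 35 + 44*n (r(Y, n) = 44*n + 35 = 35 + 44*n)
(31838 + r(u(8), 165))*(2356 + 44964) = (31838 + (35 + 44*165))*(2356 + 44964) = (31838 + (35 + 7260))*47320 = (31838 + 7295)*47320 = 39133*47320 = 1851773560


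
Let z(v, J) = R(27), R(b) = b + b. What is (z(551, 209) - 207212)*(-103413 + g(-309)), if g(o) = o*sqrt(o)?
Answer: 21422830254 + 64011822*I*sqrt(309) ≈ 2.1423e+10 + 1.1252e+9*I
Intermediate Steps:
R(b) = 2*b
z(v, J) = 54 (z(v, J) = 2*27 = 54)
g(o) = o**(3/2)
(z(551, 209) - 207212)*(-103413 + g(-309)) = (54 - 207212)*(-103413 + (-309)**(3/2)) = -207158*(-103413 - 309*I*sqrt(309)) = 21422830254 + 64011822*I*sqrt(309)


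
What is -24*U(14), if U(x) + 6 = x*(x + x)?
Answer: -9264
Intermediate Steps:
U(x) = -6 + 2*x² (U(x) = -6 + x*(x + x) = -6 + x*(2*x) = -6 + 2*x²)
-24*U(14) = -24*(-6 + 2*14²) = -24*(-6 + 2*196) = -24*(-6 + 392) = -24*386 = -9264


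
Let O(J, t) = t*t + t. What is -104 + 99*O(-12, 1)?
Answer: 94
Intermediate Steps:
O(J, t) = t + t² (O(J, t) = t² + t = t + t²)
-104 + 99*O(-12, 1) = -104 + 99*(1*(1 + 1)) = -104 + 99*(1*2) = -104 + 99*2 = -104 + 198 = 94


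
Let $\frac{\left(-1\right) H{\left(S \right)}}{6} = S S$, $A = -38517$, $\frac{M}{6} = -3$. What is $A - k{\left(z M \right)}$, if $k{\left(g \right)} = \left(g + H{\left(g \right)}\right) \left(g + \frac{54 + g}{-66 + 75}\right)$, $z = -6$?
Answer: $8765859$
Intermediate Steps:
$M = -18$ ($M = 6 \left(-3\right) = -18$)
$H{\left(S \right)} = - 6 S^{2}$ ($H{\left(S \right)} = - 6 S S = - 6 S^{2}$)
$k{\left(g \right)} = \left(6 + \frac{10 g}{9}\right) \left(g - 6 g^{2}\right)$ ($k{\left(g \right)} = \left(g - 6 g^{2}\right) \left(g + \frac{54 + g}{-66 + 75}\right) = \left(g - 6 g^{2}\right) \left(g + \frac{54 + g}{9}\right) = \left(g - 6 g^{2}\right) \left(g + \left(54 + g\right) \frac{1}{9}\right) = \left(g - 6 g^{2}\right) \left(g + \left(6 + \frac{g}{9}\right)\right) = \left(g - 6 g^{2}\right) \left(6 + \frac{10 g}{9}\right) = \left(6 + \frac{10 g}{9}\right) \left(g - 6 g^{2}\right)$)
$A - k{\left(z M \right)} = -38517 - \frac{2 \left(\left(-6\right) \left(-18\right)\right) \left(27 - 157 \left(\left(-6\right) \left(-18\right)\right) - 30 \left(\left(-6\right) \left(-18\right)\right)^{2}\right)}{9} = -38517 - \frac{2}{9} \cdot 108 \left(27 - 16956 - 30 \cdot 108^{2}\right) = -38517 - \frac{2}{9} \cdot 108 \left(27 - 16956 - 349920\right) = -38517 - \frac{2}{9} \cdot 108 \left(-366849\right) = -38517 - -8804376 = -38517 + 8804376 = 8765859$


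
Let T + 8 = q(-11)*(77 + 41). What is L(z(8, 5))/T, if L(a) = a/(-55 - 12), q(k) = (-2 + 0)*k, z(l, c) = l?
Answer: -2/43349 ≈ -4.6137e-5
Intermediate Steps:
q(k) = -2*k
L(a) = -a/67 (L(a) = a/(-67) = a*(-1/67) = -a/67)
T = 2588 (T = -8 + (-2*(-11))*(77 + 41) = -8 + 22*118 = -8 + 2596 = 2588)
L(z(8, 5))/T = -1/67*8/2588 = -8/67*1/2588 = -2/43349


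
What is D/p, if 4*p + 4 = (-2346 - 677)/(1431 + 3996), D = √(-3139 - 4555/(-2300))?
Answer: -10854*I*√165948335/2844065 ≈ -49.163*I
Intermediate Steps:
D = I*√165948335/230 (D = √(-3139 - 4555*(-1/2300)) = √(-3139 + 911/460) = √(-1443029/460) = I*√165948335/230 ≈ 56.009*I)
p = -24731/21708 (p = -1 + ((-2346 - 677)/(1431 + 3996))/4 = -1 + (-3023/5427)/4 = -1 + (-3023*1/5427)/4 = -1 + (¼)*(-3023/5427) = -1 - 3023/21708 = -24731/21708 ≈ -1.1393)
D/p = (I*√165948335/230)/(-24731/21708) = (I*√165948335/230)*(-21708/24731) = -10854*I*√165948335/2844065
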